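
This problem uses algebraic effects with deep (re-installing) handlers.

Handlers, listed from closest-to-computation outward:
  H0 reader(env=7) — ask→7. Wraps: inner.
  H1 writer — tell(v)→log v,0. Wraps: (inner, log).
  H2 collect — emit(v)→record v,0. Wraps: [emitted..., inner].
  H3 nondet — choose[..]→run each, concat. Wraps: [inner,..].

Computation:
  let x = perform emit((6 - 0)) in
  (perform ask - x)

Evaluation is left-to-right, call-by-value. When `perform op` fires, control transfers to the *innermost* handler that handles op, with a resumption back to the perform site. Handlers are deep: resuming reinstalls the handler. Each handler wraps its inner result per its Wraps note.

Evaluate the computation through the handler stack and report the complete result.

Working:
emit(6) @ H2 ⇒ out+=6
ask @ H0 ⇒ 7
H0 returns 7
H1 returns (7, ())
H2 returns [6, (7, ())]
H3 returns [[6, (7, ())]]
= [[6, (7, ())]]

Answer: [[6, (7, ())]]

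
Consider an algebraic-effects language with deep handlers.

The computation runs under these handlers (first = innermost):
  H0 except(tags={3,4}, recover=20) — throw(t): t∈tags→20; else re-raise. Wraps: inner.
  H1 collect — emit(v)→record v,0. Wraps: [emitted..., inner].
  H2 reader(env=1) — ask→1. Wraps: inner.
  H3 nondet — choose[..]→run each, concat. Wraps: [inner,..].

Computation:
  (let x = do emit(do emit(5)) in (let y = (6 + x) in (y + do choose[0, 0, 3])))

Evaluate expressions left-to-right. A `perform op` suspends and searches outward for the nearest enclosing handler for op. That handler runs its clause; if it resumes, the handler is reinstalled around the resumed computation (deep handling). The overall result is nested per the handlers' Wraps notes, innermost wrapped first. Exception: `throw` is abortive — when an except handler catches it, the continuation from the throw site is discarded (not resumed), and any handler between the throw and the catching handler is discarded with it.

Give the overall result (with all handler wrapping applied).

Step-by-step:
emit(5) @ H1 ⇒ out+=5
emit(0) @ H1 ⇒ out+=0
choose[0, 0, 3] @ H3
  branch[0] choose=0:
    H0 returns 6
    H1 returns [5, 0, 6]
    H2 returns [5, 0, 6]
    H3 returns [[5, 0, 6]]
  branch[1] choose=0:
    H0 returns 6
    H1 returns [5, 0, 6]
    H2 returns [5, 0, 6]
    H3 returns [[5, 0, 6]]
  branch[2] choose=3:
    H0 returns 9
    H1 returns [5, 0, 9]
    H2 returns [5, 0, 9]
    H3 returns [[5, 0, 9]]
= [[5, 0, 6], [5, 0, 6], [5, 0, 9]]

Answer: [[5, 0, 6], [5, 0, 6], [5, 0, 9]]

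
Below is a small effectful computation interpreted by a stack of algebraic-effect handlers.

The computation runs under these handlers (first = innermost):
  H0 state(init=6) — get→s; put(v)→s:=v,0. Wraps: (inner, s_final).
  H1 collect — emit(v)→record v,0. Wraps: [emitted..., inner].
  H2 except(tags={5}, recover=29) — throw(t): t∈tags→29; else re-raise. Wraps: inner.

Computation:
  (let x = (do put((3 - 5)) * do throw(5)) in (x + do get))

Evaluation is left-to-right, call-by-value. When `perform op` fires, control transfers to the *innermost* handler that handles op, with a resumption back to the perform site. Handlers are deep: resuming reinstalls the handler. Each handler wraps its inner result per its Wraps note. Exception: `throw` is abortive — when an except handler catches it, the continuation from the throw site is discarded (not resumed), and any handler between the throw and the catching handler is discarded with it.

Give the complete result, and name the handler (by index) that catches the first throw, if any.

Working:
put(-2) @ H0 ⇒ s:=-2
throw(5) @ H2 caught ⇒ 29
= 29

Answer: 29 ; first throw caught by: H2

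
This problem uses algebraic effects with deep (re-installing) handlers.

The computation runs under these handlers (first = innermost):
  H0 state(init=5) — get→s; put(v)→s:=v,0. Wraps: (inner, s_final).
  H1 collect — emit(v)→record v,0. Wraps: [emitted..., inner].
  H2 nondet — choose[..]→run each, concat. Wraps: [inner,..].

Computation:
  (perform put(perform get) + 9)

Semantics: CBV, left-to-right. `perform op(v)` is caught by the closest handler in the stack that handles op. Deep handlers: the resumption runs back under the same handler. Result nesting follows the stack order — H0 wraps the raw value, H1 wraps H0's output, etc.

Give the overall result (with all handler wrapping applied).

Evaluation trace:
get @ H0 ⇒ 5
put(5) @ H0 ⇒ s:=5
H0 returns (9, 5)
H1 returns [(9, 5)]
H2 returns [[(9, 5)]]
= [[(9, 5)]]

Answer: [[(9, 5)]]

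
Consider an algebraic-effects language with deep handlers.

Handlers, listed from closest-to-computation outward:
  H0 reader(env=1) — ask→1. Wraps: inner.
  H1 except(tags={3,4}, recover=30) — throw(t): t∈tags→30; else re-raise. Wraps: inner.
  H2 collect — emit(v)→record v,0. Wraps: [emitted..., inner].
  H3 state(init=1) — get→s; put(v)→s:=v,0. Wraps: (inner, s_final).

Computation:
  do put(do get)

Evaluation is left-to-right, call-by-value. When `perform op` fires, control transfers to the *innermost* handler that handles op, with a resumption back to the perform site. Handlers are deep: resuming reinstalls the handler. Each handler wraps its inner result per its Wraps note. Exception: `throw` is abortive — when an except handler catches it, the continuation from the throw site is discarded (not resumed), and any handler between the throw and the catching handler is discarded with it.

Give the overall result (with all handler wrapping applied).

Answer: ([0], 1)

Working:
get @ H3 ⇒ 1
put(1) @ H3 ⇒ s:=1
H0 returns 0
H1 returns 0
H2 returns [0]
H3 returns ([0], 1)
= ([0], 1)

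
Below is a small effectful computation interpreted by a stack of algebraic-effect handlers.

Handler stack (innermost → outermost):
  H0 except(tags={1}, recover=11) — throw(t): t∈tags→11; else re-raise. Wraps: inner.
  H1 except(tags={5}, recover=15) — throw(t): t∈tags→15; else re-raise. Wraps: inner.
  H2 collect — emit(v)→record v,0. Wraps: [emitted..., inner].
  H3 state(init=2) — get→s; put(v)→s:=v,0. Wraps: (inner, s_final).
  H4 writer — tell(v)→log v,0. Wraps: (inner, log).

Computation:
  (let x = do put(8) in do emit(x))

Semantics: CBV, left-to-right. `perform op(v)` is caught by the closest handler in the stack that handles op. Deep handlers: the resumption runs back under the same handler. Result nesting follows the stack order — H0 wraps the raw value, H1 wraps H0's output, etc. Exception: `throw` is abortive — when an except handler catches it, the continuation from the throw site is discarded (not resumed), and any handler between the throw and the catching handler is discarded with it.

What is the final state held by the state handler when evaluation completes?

Answer: 8

Step-by-step:
put(8) @ H3 ⇒ s:=8
emit(0) @ H2 ⇒ out+=0
H0 returns 0
H1 returns 0
H2 returns [0, 0]
H3 returns ([0, 0], 8)
H4 returns (([0, 0], 8), ())
= (([0, 0], 8), ())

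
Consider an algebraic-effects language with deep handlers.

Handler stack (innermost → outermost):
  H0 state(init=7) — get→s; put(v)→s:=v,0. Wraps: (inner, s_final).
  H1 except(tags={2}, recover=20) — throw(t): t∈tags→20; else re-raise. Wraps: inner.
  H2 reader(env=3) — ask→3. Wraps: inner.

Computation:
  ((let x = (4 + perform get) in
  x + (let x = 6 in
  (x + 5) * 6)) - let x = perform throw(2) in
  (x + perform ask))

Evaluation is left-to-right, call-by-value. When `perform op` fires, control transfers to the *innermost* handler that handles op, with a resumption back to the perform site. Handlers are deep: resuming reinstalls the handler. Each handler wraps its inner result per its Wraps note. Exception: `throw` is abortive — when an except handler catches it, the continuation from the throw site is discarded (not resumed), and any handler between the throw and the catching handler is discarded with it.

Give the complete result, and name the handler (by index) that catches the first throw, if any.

Working:
get @ H0 ⇒ 7
throw(2) @ H1 caught ⇒ 20
H2 returns 20
= 20

Answer: 20 ; first throw caught by: H1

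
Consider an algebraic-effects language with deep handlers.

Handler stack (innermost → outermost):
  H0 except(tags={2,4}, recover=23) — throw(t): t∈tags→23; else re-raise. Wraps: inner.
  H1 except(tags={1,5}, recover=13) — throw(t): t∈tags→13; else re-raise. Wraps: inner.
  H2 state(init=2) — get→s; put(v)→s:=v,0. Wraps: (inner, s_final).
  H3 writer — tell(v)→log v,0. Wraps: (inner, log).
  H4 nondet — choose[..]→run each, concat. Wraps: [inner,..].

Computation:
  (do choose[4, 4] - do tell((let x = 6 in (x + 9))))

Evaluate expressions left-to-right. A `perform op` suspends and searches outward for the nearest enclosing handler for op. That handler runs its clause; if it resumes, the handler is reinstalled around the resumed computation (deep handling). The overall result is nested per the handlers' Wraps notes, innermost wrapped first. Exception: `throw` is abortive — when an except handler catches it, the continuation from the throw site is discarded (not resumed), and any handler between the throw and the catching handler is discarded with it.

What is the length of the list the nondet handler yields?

Evaluation trace:
choose[4, 4] @ H4
  branch[0] choose=4:
    tell(15) @ H3 ⇒ log+=15
    H0 returns 4
    H1 returns 4
    H2 returns (4, 2)
    H3 returns ((4, 2), (15))
    H4 returns [((4, 2), (15))]
  branch[1] choose=4:
    tell(15) @ H3 ⇒ log+=15
    H0 returns 4
    H1 returns 4
    H2 returns (4, 2)
    H3 returns ((4, 2), (15))
    H4 returns [((4, 2), (15))]
= [((4, 2), (15)), ((4, 2), (15))]

Answer: 2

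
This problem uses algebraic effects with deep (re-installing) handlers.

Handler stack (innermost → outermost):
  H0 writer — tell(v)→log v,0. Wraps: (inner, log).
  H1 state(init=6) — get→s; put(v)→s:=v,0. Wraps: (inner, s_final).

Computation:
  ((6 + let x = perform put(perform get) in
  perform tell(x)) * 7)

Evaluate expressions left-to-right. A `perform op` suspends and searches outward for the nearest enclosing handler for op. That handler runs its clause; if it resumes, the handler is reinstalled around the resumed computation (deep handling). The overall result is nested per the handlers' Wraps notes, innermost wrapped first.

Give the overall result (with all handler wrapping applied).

Working:
get @ H1 ⇒ 6
put(6) @ H1 ⇒ s:=6
tell(0) @ H0 ⇒ log+=0
H0 returns (42, (0))
H1 returns ((42, (0)), 6)
= ((42, (0)), 6)

Answer: ((42, (0)), 6)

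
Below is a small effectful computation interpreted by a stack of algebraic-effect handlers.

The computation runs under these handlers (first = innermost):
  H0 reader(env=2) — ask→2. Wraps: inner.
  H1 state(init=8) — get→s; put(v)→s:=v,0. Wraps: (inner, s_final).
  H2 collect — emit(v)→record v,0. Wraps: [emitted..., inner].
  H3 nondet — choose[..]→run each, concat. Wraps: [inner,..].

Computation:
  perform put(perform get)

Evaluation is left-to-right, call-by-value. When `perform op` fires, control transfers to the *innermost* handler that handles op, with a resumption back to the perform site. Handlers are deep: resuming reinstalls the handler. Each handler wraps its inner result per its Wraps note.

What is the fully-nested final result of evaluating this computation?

Step-by-step:
get @ H1 ⇒ 8
put(8) @ H1 ⇒ s:=8
H0 returns 0
H1 returns (0, 8)
H2 returns [(0, 8)]
H3 returns [[(0, 8)]]
= [[(0, 8)]]

Answer: [[(0, 8)]]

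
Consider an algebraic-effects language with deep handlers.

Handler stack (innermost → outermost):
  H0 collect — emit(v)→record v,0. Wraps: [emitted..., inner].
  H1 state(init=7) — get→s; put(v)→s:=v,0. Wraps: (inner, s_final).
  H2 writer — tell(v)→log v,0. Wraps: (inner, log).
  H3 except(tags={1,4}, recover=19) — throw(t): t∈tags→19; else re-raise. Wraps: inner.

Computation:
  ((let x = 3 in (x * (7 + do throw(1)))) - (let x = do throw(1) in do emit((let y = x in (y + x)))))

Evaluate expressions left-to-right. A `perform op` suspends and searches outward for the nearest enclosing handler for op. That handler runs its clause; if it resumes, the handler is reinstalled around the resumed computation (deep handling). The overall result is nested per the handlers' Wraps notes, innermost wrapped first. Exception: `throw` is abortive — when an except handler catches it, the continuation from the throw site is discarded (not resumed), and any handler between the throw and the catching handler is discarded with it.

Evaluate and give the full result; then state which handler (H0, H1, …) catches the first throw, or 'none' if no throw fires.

Answer: 19 ; first throw caught by: H3

Step-by-step:
throw(1) @ H3 caught ⇒ 19
= 19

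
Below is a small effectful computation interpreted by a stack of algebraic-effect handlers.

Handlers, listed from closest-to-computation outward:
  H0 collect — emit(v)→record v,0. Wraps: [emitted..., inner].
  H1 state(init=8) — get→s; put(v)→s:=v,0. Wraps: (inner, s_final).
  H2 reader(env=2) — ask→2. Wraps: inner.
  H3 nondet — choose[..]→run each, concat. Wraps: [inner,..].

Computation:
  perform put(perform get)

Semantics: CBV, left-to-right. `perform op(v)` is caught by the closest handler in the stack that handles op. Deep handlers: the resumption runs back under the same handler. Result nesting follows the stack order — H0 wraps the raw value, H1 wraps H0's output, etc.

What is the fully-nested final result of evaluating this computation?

Evaluation trace:
get @ H1 ⇒ 8
put(8) @ H1 ⇒ s:=8
H0 returns [0]
H1 returns ([0], 8)
H2 returns ([0], 8)
H3 returns [([0], 8)]
= [([0], 8)]

Answer: [([0], 8)]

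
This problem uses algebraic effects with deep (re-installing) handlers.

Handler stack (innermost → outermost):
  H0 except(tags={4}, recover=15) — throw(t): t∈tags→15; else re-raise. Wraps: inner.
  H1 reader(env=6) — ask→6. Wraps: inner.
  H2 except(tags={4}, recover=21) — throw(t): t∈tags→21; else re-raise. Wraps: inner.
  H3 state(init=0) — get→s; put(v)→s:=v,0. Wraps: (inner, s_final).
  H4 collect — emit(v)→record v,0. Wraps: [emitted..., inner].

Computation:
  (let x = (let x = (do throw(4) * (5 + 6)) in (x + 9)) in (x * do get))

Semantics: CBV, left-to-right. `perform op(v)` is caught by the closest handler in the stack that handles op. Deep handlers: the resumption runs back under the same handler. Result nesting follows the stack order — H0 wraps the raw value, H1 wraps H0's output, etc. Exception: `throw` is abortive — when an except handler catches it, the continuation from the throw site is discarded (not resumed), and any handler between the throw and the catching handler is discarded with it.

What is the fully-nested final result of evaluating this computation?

Evaluation trace:
throw(4) @ H0 caught ⇒ 15
H1 returns 15
H2 returns 15
H3 returns (15, 0)
H4 returns [(15, 0)]
= [(15, 0)]

Answer: [(15, 0)]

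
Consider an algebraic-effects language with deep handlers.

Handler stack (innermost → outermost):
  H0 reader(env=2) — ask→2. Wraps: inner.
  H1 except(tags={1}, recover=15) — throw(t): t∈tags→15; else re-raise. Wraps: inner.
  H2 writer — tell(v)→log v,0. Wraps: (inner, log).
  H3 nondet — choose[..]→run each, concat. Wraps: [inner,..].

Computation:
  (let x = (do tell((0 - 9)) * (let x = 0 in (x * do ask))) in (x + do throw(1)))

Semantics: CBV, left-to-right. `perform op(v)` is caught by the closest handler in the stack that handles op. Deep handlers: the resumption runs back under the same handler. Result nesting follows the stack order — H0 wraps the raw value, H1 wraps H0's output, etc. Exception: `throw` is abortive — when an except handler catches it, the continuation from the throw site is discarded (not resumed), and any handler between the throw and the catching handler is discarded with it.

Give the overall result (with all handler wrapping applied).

Step-by-step:
tell(-9) @ H2 ⇒ log+=-9
ask @ H0 ⇒ 2
throw(1) @ H1 caught ⇒ 15
H2 returns (15, (-9))
H3 returns [(15, (-9))]
= [(15, (-9))]

Answer: [(15, (-9))]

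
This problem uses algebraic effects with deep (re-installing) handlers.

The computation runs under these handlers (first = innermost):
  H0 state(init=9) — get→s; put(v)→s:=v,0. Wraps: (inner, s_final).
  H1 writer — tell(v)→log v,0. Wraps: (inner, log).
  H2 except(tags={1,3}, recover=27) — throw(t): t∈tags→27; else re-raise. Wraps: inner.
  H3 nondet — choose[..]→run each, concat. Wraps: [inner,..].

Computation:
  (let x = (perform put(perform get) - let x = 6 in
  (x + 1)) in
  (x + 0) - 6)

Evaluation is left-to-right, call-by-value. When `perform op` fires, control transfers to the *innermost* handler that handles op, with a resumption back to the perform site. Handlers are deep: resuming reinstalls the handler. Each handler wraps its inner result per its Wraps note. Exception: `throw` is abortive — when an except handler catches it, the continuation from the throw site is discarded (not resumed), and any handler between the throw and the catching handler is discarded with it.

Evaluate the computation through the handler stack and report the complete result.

Answer: [((-13, 9), ())]

Step-by-step:
get @ H0 ⇒ 9
put(9) @ H0 ⇒ s:=9
H0 returns (-13, 9)
H1 returns ((-13, 9), ())
H2 returns ((-13, 9), ())
H3 returns [((-13, 9), ())]
= [((-13, 9), ())]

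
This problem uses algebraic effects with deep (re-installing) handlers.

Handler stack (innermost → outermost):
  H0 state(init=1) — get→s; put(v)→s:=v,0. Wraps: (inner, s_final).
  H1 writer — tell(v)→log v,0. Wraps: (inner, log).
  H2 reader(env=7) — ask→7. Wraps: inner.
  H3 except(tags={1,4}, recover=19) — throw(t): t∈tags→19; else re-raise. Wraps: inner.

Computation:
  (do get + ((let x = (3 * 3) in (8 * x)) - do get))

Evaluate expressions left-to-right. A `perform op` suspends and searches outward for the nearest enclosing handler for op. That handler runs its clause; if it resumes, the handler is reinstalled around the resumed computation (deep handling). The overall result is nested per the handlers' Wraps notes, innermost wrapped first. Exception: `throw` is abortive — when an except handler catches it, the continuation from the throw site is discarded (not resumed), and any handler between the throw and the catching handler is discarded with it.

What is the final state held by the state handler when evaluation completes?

Answer: 1

Step-by-step:
get @ H0 ⇒ 1
get @ H0 ⇒ 1
H0 returns (72, 1)
H1 returns ((72, 1), ())
H2 returns ((72, 1), ())
H3 returns ((72, 1), ())
= ((72, 1), ())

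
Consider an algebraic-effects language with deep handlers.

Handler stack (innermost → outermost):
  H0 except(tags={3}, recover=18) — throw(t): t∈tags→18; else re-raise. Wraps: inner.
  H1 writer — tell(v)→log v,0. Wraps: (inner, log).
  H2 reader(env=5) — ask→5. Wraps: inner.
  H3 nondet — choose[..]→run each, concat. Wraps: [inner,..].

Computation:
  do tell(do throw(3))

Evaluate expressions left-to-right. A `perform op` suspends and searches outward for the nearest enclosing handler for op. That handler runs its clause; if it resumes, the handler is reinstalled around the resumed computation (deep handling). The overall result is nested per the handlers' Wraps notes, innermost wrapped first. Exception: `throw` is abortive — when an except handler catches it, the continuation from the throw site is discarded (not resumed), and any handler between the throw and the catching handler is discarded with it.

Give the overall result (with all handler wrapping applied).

Answer: [(18, ())]

Working:
throw(3) @ H0 caught ⇒ 18
H1 returns (18, ())
H2 returns (18, ())
H3 returns [(18, ())]
= [(18, ())]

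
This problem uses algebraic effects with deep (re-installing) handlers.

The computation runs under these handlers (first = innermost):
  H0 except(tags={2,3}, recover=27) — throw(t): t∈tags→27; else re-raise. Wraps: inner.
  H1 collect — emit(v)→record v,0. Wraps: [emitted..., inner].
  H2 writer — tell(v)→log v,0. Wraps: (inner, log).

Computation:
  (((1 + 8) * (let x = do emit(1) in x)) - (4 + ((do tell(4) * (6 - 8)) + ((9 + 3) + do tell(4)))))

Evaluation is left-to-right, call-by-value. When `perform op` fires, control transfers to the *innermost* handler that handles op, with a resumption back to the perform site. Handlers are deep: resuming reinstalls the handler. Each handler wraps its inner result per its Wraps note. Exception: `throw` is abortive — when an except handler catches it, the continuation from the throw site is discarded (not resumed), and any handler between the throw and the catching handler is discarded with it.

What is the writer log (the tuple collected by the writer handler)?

Evaluation trace:
emit(1) @ H1 ⇒ out+=1
tell(4) @ H2 ⇒ log+=4
tell(4) @ H2 ⇒ log+=4
H0 returns -16
H1 returns [1, -16]
H2 returns ([1, -16], (4, 4))
= ([1, -16], (4, 4))

Answer: (4, 4)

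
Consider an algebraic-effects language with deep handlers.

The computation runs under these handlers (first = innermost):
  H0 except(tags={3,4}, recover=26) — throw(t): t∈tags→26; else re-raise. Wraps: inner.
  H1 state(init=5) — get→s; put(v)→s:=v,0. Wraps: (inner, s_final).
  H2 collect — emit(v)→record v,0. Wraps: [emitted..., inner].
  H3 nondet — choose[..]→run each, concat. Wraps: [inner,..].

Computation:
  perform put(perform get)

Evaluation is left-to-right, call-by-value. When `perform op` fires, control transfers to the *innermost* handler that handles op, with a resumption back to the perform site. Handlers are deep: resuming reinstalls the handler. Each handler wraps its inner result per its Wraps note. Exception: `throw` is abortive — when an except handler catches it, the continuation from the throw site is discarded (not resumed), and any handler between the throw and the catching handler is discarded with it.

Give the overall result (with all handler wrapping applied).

Answer: [[(0, 5)]]

Step-by-step:
get @ H1 ⇒ 5
put(5) @ H1 ⇒ s:=5
H0 returns 0
H1 returns (0, 5)
H2 returns [(0, 5)]
H3 returns [[(0, 5)]]
= [[(0, 5)]]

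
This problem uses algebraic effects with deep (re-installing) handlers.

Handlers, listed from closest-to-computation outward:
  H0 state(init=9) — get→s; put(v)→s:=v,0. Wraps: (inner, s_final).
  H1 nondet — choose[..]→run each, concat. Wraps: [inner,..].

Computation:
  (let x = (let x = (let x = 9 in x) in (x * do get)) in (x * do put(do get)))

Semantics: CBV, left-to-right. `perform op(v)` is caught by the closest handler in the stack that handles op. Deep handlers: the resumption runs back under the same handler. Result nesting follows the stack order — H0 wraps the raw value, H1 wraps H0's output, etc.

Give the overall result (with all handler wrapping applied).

Answer: [(0, 9)]

Working:
get @ H0 ⇒ 9
get @ H0 ⇒ 9
put(9) @ H0 ⇒ s:=9
H0 returns (0, 9)
H1 returns [(0, 9)]
= [(0, 9)]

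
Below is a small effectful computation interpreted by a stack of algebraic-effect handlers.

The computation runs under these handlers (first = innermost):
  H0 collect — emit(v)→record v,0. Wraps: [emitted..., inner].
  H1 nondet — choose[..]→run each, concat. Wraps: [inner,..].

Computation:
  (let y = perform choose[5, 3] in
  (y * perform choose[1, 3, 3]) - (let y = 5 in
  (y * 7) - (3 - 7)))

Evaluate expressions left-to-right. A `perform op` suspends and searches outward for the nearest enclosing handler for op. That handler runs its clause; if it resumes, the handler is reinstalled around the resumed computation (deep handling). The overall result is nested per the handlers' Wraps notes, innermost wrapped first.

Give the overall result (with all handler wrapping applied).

Working:
choose[5, 3] @ H1
  branch[0] choose=5:
    choose[1, 3, 3] @ H1
      branch[0] choose=1:
        H0 returns [-34]
        H1 returns [[-34]]
      branch[1] choose=3:
        H0 returns [-24]
        H1 returns [[-24]]
      branch[2] choose=3:
        H0 returns [-24]
        H1 returns [[-24]]
  branch[1] choose=3:
    choose[1, 3, 3] @ H1
      branch[0] choose=1:
        H0 returns [-36]
        H1 returns [[-36]]
      branch[1] choose=3:
        H0 returns [-30]
        H1 returns [[-30]]
      branch[2] choose=3:
        H0 returns [-30]
        H1 returns [[-30]]
= [[-34], [-24], [-24], [-36], [-30], [-30]]

Answer: [[-34], [-24], [-24], [-36], [-30], [-30]]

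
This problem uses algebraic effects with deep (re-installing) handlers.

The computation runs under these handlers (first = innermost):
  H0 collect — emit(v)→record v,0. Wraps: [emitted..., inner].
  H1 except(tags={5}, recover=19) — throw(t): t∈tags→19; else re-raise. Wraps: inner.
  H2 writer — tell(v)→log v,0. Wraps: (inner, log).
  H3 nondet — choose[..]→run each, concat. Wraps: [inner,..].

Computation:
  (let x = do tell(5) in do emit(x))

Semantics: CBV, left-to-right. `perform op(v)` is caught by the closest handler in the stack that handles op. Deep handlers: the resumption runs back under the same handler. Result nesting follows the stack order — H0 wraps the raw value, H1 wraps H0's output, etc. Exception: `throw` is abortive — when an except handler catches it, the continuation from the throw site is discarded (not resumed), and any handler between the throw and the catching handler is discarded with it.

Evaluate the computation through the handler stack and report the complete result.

Answer: [([0, 0], (5))]

Step-by-step:
tell(5) @ H2 ⇒ log+=5
emit(0) @ H0 ⇒ out+=0
H0 returns [0, 0]
H1 returns [0, 0]
H2 returns ([0, 0], (5))
H3 returns [([0, 0], (5))]
= [([0, 0], (5))]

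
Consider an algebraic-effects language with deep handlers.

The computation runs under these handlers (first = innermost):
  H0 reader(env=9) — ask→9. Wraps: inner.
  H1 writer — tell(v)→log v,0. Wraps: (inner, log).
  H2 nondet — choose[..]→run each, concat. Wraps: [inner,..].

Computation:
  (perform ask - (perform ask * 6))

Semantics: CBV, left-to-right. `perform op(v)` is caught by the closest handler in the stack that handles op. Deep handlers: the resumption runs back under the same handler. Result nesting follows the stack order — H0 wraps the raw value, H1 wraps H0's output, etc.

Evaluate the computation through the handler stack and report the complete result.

Step-by-step:
ask @ H0 ⇒ 9
ask @ H0 ⇒ 9
H0 returns -45
H1 returns (-45, ())
H2 returns [(-45, ())]
= [(-45, ())]

Answer: [(-45, ())]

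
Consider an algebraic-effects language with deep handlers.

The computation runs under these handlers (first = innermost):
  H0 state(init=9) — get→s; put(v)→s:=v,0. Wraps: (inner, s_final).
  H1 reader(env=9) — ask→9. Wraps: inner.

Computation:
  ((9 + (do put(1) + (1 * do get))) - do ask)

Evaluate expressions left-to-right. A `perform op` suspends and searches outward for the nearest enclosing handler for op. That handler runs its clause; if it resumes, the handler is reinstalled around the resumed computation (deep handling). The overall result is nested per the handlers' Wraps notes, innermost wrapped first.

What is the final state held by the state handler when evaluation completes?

Answer: 1

Working:
put(1) @ H0 ⇒ s:=1
get @ H0 ⇒ 1
ask @ H1 ⇒ 9
H0 returns (1, 1)
H1 returns (1, 1)
= (1, 1)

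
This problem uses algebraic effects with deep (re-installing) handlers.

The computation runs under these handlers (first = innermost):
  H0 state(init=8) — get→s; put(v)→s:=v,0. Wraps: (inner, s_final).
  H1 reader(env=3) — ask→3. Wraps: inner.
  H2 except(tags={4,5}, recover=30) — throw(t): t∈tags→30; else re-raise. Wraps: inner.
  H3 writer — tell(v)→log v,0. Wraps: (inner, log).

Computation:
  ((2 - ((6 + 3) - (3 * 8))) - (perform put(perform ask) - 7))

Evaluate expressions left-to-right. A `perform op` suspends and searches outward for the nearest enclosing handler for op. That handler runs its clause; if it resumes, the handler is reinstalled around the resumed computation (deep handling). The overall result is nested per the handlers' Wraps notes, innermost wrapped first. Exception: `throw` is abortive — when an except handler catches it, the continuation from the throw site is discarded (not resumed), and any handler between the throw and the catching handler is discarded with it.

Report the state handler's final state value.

Working:
ask @ H1 ⇒ 3
put(3) @ H0 ⇒ s:=3
H0 returns (24, 3)
H1 returns (24, 3)
H2 returns (24, 3)
H3 returns ((24, 3), ())
= ((24, 3), ())

Answer: 3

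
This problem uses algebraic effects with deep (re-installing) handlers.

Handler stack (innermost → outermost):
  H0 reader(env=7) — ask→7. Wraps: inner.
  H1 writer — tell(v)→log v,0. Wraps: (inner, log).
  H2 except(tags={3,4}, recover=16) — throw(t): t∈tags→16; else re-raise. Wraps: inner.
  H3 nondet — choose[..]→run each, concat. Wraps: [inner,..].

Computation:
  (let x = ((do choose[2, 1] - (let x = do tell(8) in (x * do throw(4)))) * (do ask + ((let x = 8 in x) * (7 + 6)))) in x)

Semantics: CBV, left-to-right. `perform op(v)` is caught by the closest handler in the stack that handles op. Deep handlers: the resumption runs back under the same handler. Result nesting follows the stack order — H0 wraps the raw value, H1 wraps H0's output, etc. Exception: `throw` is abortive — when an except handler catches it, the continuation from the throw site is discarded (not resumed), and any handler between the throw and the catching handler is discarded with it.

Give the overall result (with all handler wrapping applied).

Step-by-step:
choose[2, 1] @ H3
  branch[0] choose=2:
    tell(8) @ H1 ⇒ log+=8
    throw(4) @ H2 caught ⇒ 16
    H3 returns [16]
  branch[1] choose=1:
    tell(8) @ H1 ⇒ log+=8
    throw(4) @ H2 caught ⇒ 16
    H3 returns [16]
= [16, 16]

Answer: [16, 16]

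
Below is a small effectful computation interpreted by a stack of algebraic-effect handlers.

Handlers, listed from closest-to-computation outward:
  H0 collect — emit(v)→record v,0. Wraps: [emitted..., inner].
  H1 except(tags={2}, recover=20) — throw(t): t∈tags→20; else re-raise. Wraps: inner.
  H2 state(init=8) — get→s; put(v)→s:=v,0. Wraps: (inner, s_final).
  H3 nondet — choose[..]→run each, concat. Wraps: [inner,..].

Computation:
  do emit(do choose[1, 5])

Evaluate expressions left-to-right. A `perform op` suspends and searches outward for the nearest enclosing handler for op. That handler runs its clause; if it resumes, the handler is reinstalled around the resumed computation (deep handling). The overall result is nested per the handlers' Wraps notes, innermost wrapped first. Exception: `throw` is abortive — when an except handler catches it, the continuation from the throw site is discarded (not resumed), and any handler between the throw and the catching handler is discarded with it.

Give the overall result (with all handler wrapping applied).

Answer: [([1, 0], 8), ([5, 0], 8)]

Evaluation trace:
choose[1, 5] @ H3
  branch[0] choose=1:
    emit(1) @ H0 ⇒ out+=1
    H0 returns [1, 0]
    H1 returns [1, 0]
    H2 returns ([1, 0], 8)
    H3 returns [([1, 0], 8)]
  branch[1] choose=5:
    emit(5) @ H0 ⇒ out+=5
    H0 returns [5, 0]
    H1 returns [5, 0]
    H2 returns ([5, 0], 8)
    H3 returns [([5, 0], 8)]
= [([1, 0], 8), ([5, 0], 8)]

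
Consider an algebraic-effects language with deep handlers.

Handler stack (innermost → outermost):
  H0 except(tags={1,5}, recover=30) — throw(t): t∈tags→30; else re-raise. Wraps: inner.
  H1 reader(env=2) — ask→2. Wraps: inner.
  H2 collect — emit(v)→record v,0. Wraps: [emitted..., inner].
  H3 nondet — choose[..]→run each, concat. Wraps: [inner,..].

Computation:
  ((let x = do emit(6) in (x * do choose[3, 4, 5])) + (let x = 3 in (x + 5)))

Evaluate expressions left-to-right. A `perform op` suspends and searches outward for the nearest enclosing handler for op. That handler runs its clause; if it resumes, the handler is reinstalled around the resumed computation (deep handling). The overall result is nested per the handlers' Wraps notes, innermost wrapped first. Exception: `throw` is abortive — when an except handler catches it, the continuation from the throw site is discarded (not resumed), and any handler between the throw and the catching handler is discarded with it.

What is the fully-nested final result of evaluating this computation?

Working:
emit(6) @ H2 ⇒ out+=6
choose[3, 4, 5] @ H3
  branch[0] choose=3:
    H0 returns 8
    H1 returns 8
    H2 returns [6, 8]
    H3 returns [[6, 8]]
  branch[1] choose=4:
    H0 returns 8
    H1 returns 8
    H2 returns [6, 8]
    H3 returns [[6, 8]]
  branch[2] choose=5:
    H0 returns 8
    H1 returns 8
    H2 returns [6, 8]
    H3 returns [[6, 8]]
= [[6, 8], [6, 8], [6, 8]]

Answer: [[6, 8], [6, 8], [6, 8]]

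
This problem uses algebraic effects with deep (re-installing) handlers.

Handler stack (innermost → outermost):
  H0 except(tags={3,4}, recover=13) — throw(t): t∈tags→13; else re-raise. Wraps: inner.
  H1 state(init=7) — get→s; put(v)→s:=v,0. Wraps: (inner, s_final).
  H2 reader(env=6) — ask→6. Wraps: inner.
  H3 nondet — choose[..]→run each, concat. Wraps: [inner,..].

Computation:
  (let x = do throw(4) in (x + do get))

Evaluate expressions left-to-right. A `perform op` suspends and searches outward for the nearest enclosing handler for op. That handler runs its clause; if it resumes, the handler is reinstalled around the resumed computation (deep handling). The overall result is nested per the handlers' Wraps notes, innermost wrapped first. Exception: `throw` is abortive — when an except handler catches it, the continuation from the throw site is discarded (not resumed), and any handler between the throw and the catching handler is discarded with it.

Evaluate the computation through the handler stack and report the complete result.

Answer: [(13, 7)]

Working:
throw(4) @ H0 caught ⇒ 13
H1 returns (13, 7)
H2 returns (13, 7)
H3 returns [(13, 7)]
= [(13, 7)]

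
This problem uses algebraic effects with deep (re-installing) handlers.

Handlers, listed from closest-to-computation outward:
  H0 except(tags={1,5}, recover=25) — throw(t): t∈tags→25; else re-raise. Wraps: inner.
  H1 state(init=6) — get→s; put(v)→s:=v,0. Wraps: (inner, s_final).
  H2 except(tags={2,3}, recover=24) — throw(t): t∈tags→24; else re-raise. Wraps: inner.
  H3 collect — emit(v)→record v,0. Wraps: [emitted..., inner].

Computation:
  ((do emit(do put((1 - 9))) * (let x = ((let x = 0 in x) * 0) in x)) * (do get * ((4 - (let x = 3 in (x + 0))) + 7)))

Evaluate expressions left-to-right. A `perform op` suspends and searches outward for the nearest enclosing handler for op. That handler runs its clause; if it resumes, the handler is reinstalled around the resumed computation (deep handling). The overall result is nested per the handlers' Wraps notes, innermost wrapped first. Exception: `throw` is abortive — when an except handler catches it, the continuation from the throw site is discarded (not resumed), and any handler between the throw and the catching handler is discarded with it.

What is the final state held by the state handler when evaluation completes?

Answer: -8

Evaluation trace:
put(-8) @ H1 ⇒ s:=-8
emit(0) @ H3 ⇒ out+=0
get @ H1 ⇒ -8
H0 returns 0
H1 returns (0, -8)
H2 returns (0, -8)
H3 returns [0, (0, -8)]
= [0, (0, -8)]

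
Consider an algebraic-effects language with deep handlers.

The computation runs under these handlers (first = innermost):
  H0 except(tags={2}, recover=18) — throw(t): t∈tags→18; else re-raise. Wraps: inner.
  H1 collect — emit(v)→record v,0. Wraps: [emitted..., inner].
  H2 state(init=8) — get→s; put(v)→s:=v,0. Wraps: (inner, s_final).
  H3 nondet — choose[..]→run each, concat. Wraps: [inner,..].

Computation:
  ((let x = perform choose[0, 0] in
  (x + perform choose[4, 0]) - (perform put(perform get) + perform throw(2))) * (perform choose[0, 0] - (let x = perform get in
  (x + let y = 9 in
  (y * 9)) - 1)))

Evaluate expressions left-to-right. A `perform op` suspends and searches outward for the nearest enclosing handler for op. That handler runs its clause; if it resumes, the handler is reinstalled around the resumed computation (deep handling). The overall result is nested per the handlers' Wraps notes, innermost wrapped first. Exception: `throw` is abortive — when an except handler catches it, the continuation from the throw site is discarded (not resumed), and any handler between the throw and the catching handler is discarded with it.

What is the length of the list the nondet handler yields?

Working:
choose[0, 0] @ H3
  branch[0] choose=0:
    choose[4, 0] @ H3
      branch[0] choose=4:
        get @ H2 ⇒ 8
        put(8) @ H2 ⇒ s:=8
        throw(2) @ H0 caught ⇒ 18
        H1 returns [18]
        H2 returns ([18], 8)
        H3 returns [([18], 8)]
      branch[1] choose=0:
        get @ H2 ⇒ 8
        put(8) @ H2 ⇒ s:=8
        throw(2) @ H0 caught ⇒ 18
        H1 returns [18]
        H2 returns ([18], 8)
        H3 returns [([18], 8)]
  branch[1] choose=0:
    choose[4, 0] @ H3
      branch[0] choose=4:
        get @ H2 ⇒ 8
        put(8) @ H2 ⇒ s:=8
        throw(2) @ H0 caught ⇒ 18
        H1 returns [18]
        H2 returns ([18], 8)
        H3 returns [([18], 8)]
      branch[1] choose=0:
        get @ H2 ⇒ 8
        put(8) @ H2 ⇒ s:=8
        throw(2) @ H0 caught ⇒ 18
        H1 returns [18]
        H2 returns ([18], 8)
        H3 returns [([18], 8)]
= [([18], 8), ([18], 8), ([18], 8), ([18], 8)]

Answer: 4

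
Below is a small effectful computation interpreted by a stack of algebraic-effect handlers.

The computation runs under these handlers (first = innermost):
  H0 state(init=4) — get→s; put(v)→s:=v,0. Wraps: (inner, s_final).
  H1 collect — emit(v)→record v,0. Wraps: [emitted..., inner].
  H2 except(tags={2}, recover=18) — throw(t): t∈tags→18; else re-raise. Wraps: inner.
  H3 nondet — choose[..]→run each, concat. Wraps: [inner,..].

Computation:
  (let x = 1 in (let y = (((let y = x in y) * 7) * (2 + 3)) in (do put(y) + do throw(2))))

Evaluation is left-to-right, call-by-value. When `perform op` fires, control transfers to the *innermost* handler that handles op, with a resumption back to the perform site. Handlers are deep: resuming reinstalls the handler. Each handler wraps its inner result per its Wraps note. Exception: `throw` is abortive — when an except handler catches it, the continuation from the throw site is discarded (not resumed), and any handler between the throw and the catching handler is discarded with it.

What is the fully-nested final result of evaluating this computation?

Answer: [18]

Evaluation trace:
put(35) @ H0 ⇒ s:=35
throw(2) @ H2 caught ⇒ 18
H3 returns [18]
= [18]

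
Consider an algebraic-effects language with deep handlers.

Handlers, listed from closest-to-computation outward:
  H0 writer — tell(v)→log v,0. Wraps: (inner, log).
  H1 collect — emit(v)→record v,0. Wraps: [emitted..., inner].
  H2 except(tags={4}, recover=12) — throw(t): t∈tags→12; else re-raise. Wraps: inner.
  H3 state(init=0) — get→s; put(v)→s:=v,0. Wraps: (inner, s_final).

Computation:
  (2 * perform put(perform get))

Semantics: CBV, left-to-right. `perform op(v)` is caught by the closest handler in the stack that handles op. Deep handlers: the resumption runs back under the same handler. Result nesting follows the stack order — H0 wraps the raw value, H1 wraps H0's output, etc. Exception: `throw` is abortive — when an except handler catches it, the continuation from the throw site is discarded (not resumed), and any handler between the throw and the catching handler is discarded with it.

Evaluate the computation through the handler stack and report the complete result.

Evaluation trace:
get @ H3 ⇒ 0
put(0) @ H3 ⇒ s:=0
H0 returns (0, ())
H1 returns [(0, ())]
H2 returns [(0, ())]
H3 returns ([(0, ())], 0)
= ([(0, ())], 0)

Answer: ([(0, ())], 0)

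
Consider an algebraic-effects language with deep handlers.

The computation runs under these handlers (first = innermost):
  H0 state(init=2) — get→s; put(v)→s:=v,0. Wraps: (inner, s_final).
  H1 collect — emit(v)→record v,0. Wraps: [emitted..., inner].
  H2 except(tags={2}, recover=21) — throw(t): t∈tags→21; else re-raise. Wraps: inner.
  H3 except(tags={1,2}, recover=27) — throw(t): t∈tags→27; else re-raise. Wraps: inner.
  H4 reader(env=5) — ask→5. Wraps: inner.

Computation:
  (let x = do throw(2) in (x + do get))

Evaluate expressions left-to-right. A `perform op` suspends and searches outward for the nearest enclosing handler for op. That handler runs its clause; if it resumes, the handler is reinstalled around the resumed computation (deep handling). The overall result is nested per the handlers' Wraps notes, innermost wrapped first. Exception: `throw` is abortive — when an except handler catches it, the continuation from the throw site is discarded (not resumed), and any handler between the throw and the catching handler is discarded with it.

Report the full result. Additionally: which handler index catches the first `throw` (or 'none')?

Working:
throw(2) @ H2 caught ⇒ 21
H3 returns 21
H4 returns 21
= 21

Answer: 21 ; first throw caught by: H2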